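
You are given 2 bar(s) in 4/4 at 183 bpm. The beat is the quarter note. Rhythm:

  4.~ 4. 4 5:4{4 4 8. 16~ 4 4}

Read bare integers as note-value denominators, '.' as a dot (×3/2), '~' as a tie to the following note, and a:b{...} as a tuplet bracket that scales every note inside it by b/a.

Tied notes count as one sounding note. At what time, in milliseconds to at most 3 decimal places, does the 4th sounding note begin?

1. 0.0ms @ 0 + 983.607ms (3)
2. 983.607ms @ 3 + 327.869ms (1)
3. 1311.475ms @ 4 + 262.295ms (4/5)
4. 1573.77ms @ 24/5 + 262.295ms (4/5)
5. 1836.066ms @ 28/5 + 196.721ms (3/5)
6. 2032.787ms @ 31/5 + 327.869ms (1)
7. 2360.656ms @ 36/5 + 262.295ms (4/5)

note 4 onset = 24/5b = 1573.77ms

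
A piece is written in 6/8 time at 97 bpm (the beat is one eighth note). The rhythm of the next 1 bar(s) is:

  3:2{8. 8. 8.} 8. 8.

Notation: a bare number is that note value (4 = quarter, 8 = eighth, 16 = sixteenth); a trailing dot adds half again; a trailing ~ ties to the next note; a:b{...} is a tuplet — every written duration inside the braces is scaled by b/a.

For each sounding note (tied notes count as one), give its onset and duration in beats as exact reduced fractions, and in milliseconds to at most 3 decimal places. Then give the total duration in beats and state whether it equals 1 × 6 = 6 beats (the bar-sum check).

1) 0.0ms=0b +618.557ms=1b
2) 618.557ms=1b +618.557ms=1b
3) 1237.113ms=2b +618.557ms=1b
4) 1855.67ms=3b +927.835ms=3/2b
5) 2783.505ms=9/2b +927.835ms=3/2b
Σ=6b of 6 (97bpm 6/8) — PASS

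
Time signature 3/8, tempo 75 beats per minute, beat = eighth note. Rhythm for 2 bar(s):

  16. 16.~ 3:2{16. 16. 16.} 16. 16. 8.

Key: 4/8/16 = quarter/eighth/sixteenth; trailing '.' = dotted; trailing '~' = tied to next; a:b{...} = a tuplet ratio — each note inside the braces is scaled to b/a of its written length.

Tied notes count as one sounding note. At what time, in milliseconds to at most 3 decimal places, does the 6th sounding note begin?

1. 0.0ms @ 0 + 600.0ms (3/4)
2. 600.0ms @ 3/4 + 1000.0ms (5/4)
3. 1600.0ms @ 2 + 400.0ms (1/2)
4. 2000.0ms @ 5/2 + 400.0ms (1/2)
5. 2400.0ms @ 3 + 600.0ms (3/4)
6. 3000.0ms @ 15/4 + 600.0ms (3/4)
7. 3600.0ms @ 9/2 + 1200.0ms (3/2)

note 6 onset = 15/4b = 3000.0ms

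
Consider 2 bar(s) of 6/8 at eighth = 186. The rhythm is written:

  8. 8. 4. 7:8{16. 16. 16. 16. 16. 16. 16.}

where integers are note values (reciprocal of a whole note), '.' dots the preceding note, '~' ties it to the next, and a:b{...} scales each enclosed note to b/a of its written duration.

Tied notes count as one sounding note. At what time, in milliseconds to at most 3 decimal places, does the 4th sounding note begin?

note 4 onset = 6b = 1935.484ms

1. 0.0ms @ 0 + 483.871ms (3/2)
2. 483.871ms @ 3/2 + 483.871ms (3/2)
3. 967.742ms @ 3 + 967.742ms (3)
4. 1935.484ms @ 6 + 276.498ms (6/7)
5. 2211.982ms @ 48/7 + 276.498ms (6/7)
6. 2488.479ms @ 54/7 + 276.498ms (6/7)
7. 2764.977ms @ 60/7 + 276.498ms (6/7)
8. 3041.475ms @ 66/7 + 276.498ms (6/7)
9. 3317.972ms @ 72/7 + 276.498ms (6/7)
10. 3594.47ms @ 78/7 + 276.498ms (6/7)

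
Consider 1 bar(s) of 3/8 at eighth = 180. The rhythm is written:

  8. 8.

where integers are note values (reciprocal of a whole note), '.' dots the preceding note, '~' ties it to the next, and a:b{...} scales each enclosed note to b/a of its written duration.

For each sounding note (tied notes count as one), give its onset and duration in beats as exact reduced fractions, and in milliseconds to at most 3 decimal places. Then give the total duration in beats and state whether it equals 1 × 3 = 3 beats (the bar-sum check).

1) 0.0ms=0b +500.0ms=3/2b
2) 500.0ms=3/2b +500.0ms=3/2b
Σ=3b of 3 (180bpm 3/8) — PASS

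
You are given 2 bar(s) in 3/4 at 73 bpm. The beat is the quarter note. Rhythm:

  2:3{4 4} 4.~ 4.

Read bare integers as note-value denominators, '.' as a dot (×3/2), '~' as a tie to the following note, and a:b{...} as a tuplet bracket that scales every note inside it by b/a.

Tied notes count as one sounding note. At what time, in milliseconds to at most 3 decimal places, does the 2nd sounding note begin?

note 2 onset = 3/2b = 1232.877ms

1. 0.0ms @ 0 + 1232.877ms (3/2)
2. 1232.877ms @ 3/2 + 1232.877ms (3/2)
3. 2465.753ms @ 3 + 2465.753ms (3)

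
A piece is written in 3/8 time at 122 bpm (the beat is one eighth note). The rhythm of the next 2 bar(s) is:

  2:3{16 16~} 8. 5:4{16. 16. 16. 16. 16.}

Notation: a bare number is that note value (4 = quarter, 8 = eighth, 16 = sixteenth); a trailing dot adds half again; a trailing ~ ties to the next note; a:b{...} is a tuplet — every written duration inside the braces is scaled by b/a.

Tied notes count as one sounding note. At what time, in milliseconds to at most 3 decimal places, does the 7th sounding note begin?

note 7 onset = 27/5b = 2655.738ms

1. 0.0ms @ 0 + 368.852ms (3/4)
2. 368.852ms @ 3/4 + 1106.557ms (9/4)
3. 1475.41ms @ 3 + 295.082ms (3/5)
4. 1770.492ms @ 18/5 + 295.082ms (3/5)
5. 2065.574ms @ 21/5 + 295.082ms (3/5)
6. 2360.656ms @ 24/5 + 295.082ms (3/5)
7. 2655.738ms @ 27/5 + 295.082ms (3/5)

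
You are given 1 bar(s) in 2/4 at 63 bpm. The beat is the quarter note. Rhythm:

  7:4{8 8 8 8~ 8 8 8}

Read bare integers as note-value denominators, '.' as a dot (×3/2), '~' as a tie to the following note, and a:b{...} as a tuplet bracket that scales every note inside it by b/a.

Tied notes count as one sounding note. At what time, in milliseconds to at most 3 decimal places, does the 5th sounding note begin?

1. 0.0ms @ 0 + 272.109ms (2/7)
2. 272.109ms @ 2/7 + 272.109ms (2/7)
3. 544.218ms @ 4/7 + 272.109ms (2/7)
4. 816.327ms @ 6/7 + 544.218ms (4/7)
5. 1360.544ms @ 10/7 + 272.109ms (2/7)
6. 1632.653ms @ 12/7 + 272.109ms (2/7)

note 5 onset = 10/7b = 1360.544ms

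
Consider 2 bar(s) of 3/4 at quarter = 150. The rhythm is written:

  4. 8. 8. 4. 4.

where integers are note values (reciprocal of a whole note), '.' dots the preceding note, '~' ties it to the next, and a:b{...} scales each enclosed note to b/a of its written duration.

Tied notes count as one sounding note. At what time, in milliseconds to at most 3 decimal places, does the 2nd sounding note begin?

1. 0.0ms @ 0 + 600.0ms (3/2)
2. 600.0ms @ 3/2 + 300.0ms (3/4)
3. 900.0ms @ 9/4 + 300.0ms (3/4)
4. 1200.0ms @ 3 + 600.0ms (3/2)
5. 1800.0ms @ 9/2 + 600.0ms (3/2)

note 2 onset = 3/2b = 600.0ms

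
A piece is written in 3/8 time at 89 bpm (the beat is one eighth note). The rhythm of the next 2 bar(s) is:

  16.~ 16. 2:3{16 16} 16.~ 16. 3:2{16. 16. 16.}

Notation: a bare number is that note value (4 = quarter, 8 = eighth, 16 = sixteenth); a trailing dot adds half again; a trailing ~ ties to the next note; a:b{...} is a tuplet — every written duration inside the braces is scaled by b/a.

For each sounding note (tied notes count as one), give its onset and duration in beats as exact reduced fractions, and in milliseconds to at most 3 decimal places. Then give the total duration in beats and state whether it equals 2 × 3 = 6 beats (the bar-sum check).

1) 0.0ms=0b +1011.236ms=3/2b
2) 1011.236ms=3/2b +505.618ms=3/4b
3) 1516.854ms=9/4b +505.618ms=3/4b
4) 2022.472ms=3b +1011.236ms=3/2b
5) 3033.708ms=9/2b +337.079ms=1/2b
6) 3370.787ms=5b +337.079ms=1/2b
7) 3707.865ms=11/2b +337.079ms=1/2b
Σ=6b of 6 (89bpm 3/8) — PASS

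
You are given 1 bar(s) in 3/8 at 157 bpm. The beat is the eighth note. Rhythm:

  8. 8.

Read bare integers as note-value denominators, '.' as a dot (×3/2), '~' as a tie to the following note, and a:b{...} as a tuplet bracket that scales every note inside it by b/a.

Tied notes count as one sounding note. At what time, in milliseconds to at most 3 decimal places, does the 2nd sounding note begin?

1. 0.0ms @ 0 + 573.248ms (3/2)
2. 573.248ms @ 3/2 + 573.248ms (3/2)

note 2 onset = 3/2b = 573.248ms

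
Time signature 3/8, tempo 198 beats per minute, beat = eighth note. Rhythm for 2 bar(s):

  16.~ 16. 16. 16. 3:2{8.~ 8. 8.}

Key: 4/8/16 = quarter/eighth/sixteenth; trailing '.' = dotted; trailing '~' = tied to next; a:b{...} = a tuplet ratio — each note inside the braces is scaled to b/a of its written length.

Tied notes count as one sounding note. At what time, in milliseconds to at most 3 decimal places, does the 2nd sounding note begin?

1. 0.0ms @ 0 + 454.545ms (3/2)
2. 454.545ms @ 3/2 + 227.273ms (3/4)
3. 681.818ms @ 9/4 + 227.273ms (3/4)
4. 909.091ms @ 3 + 606.061ms (2)
5. 1515.152ms @ 5 + 303.03ms (1)

note 2 onset = 3/2b = 454.545ms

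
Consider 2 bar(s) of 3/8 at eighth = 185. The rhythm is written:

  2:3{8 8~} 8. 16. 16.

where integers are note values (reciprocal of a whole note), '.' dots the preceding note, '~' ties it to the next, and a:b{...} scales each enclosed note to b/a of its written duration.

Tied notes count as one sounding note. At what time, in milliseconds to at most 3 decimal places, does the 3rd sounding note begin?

note 3 onset = 9/2b = 1459.459ms

1. 0.0ms @ 0 + 486.486ms (3/2)
2. 486.486ms @ 3/2 + 972.973ms (3)
3. 1459.459ms @ 9/2 + 243.243ms (3/4)
4. 1702.703ms @ 21/4 + 243.243ms (3/4)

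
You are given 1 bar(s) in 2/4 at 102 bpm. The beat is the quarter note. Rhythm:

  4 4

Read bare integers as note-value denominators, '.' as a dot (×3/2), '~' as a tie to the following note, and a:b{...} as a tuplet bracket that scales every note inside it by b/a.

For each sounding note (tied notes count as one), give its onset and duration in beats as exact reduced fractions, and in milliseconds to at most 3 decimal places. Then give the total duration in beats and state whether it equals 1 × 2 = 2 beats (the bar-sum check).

1) 0.0ms=0b +588.235ms=1b
2) 588.235ms=1b +588.235ms=1b
Σ=2b of 2 (102bpm 2/4) — PASS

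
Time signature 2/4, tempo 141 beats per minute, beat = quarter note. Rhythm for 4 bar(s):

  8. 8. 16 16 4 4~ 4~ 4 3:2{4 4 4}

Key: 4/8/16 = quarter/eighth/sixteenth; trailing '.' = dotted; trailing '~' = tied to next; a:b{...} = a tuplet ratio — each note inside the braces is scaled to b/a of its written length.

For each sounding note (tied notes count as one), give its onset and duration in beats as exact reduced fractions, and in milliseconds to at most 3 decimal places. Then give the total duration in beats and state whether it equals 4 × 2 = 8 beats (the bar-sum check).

1) 0.0ms=0b +319.149ms=3/4b
2) 319.149ms=3/4b +319.149ms=3/4b
3) 638.298ms=3/2b +106.383ms=1/4b
4) 744.681ms=7/4b +106.383ms=1/4b
5) 851.064ms=2b +425.532ms=1b
6) 1276.596ms=3b +1276.596ms=3b
7) 2553.191ms=6b +283.688ms=2/3b
8) 2836.879ms=20/3b +283.688ms=2/3b
9) 3120.567ms=22/3b +283.688ms=2/3b
Σ=8b of 8 (141bpm 2/4) — PASS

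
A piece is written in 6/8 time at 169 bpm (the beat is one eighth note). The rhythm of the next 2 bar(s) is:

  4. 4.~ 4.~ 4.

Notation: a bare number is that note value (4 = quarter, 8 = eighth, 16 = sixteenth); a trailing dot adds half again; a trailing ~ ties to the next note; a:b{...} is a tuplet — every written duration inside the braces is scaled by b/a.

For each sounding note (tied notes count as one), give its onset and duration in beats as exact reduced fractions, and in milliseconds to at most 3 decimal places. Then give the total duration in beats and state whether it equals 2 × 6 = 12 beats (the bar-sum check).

1) 0.0ms=0b +1065.089ms=3b
2) 1065.089ms=3b +3195.266ms=9b
Σ=12b of 12 (169bpm 6/8) — PASS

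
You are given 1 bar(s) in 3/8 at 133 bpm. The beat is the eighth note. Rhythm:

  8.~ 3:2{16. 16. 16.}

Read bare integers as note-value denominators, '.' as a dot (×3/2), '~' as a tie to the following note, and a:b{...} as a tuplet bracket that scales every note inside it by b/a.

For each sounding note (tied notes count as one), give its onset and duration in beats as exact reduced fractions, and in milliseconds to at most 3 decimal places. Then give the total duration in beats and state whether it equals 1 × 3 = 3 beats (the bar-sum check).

1) 0.0ms=0b +902.256ms=2b
2) 902.256ms=2b +225.564ms=1/2b
3) 1127.82ms=5/2b +225.564ms=1/2b
Σ=3b of 3 (133bpm 3/8) — PASS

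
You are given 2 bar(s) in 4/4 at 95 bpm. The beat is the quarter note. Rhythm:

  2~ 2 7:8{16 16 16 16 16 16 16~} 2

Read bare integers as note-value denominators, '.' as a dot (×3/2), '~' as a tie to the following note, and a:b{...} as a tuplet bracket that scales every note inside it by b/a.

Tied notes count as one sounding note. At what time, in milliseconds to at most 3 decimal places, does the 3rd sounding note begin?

1. 0.0ms @ 0 + 2526.316ms (4)
2. 2526.316ms @ 4 + 180.451ms (2/7)
3. 2706.767ms @ 30/7 + 180.451ms (2/7)
4. 2887.218ms @ 32/7 + 180.451ms (2/7)
5. 3067.669ms @ 34/7 + 180.451ms (2/7)
6. 3248.12ms @ 36/7 + 180.451ms (2/7)
7. 3428.571ms @ 38/7 + 180.451ms (2/7)
8. 3609.023ms @ 40/7 + 1443.609ms (16/7)

note 3 onset = 30/7b = 2706.767ms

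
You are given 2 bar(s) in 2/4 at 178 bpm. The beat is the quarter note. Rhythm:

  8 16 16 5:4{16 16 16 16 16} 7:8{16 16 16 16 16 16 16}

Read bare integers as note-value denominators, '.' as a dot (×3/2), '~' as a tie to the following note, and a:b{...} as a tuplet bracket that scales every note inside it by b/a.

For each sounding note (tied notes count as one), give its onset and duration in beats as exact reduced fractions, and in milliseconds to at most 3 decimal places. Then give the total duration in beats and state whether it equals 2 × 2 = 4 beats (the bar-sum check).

1) 0.0ms=0b +168.539ms=1/2b
2) 168.539ms=1/2b +84.27ms=1/4b
3) 252.809ms=3/4b +84.27ms=1/4b
4) 337.079ms=1b +67.416ms=1/5b
5) 404.494ms=6/5b +67.416ms=1/5b
6) 471.91ms=7/5b +67.416ms=1/5b
7) 539.326ms=8/5b +67.416ms=1/5b
8) 606.742ms=9/5b +67.416ms=1/5b
9) 674.157ms=2b +96.308ms=2/7b
10) 770.465ms=16/7b +96.308ms=2/7b
11) 866.774ms=18/7b +96.308ms=2/7b
12) 963.082ms=20/7b +96.308ms=2/7b
13) 1059.39ms=22/7b +96.308ms=2/7b
14) 1155.698ms=24/7b +96.308ms=2/7b
15) 1252.006ms=26/7b +96.308ms=2/7b
Σ=4b of 4 (178bpm 2/4) — PASS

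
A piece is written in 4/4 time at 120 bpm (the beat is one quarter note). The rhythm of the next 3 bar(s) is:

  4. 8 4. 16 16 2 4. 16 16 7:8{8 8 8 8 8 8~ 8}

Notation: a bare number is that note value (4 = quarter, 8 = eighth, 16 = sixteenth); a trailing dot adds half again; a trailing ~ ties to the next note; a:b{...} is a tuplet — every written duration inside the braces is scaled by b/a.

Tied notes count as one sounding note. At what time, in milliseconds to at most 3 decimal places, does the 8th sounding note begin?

note 8 onset = 15/2b = 3750.0ms

1. 0.0ms @ 0 + 750.0ms (3/2)
2. 750.0ms @ 3/2 + 250.0ms (1/2)
3. 1000.0ms @ 2 + 750.0ms (3/2)
4. 1750.0ms @ 7/2 + 125.0ms (1/4)
5. 1875.0ms @ 15/4 + 125.0ms (1/4)
6. 2000.0ms @ 4 + 1000.0ms (2)
7. 3000.0ms @ 6 + 750.0ms (3/2)
8. 3750.0ms @ 15/2 + 125.0ms (1/4)
9. 3875.0ms @ 31/4 + 125.0ms (1/4)
10. 4000.0ms @ 8 + 285.714ms (4/7)
11. 4285.714ms @ 60/7 + 285.714ms (4/7)
12. 4571.429ms @ 64/7 + 285.714ms (4/7)
13. 4857.143ms @ 68/7 + 285.714ms (4/7)
14. 5142.857ms @ 72/7 + 285.714ms (4/7)
15. 5428.571ms @ 76/7 + 571.429ms (8/7)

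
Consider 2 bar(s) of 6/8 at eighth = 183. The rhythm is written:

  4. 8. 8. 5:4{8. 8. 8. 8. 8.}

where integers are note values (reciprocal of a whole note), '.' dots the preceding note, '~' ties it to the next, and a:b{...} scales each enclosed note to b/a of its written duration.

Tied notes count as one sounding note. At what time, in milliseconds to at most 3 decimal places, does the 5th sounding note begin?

note 5 onset = 36/5b = 2360.656ms

1. 0.0ms @ 0 + 983.607ms (3)
2. 983.607ms @ 3 + 491.803ms (3/2)
3. 1475.41ms @ 9/2 + 491.803ms (3/2)
4. 1967.213ms @ 6 + 393.443ms (6/5)
5. 2360.656ms @ 36/5 + 393.443ms (6/5)
6. 2754.098ms @ 42/5 + 393.443ms (6/5)
7. 3147.541ms @ 48/5 + 393.443ms (6/5)
8. 3540.984ms @ 54/5 + 393.443ms (6/5)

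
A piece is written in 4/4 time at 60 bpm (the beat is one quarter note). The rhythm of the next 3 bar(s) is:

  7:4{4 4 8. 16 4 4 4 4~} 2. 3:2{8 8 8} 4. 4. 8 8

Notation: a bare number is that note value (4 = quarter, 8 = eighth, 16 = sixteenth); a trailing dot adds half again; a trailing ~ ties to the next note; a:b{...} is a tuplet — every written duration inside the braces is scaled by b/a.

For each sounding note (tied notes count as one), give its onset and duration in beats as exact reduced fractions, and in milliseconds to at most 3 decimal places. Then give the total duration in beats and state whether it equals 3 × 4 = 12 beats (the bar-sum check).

1) 0.0ms=0b +571.429ms=4/7b
2) 571.429ms=4/7b +571.429ms=4/7b
3) 1142.857ms=8/7b +428.571ms=3/7b
4) 1571.429ms=11/7b +142.857ms=1/7b
5) 1714.286ms=12/7b +571.429ms=4/7b
6) 2285.714ms=16/7b +571.429ms=4/7b
7) 2857.143ms=20/7b +571.429ms=4/7b
8) 3428.571ms=24/7b +3571.429ms=25/7b
9) 7000.0ms=7b +333.333ms=1/3b
10) 7333.333ms=22/3b +333.333ms=1/3b
11) 7666.667ms=23/3b +333.333ms=1/3b
12) 8000.0ms=8b +1500.0ms=3/2b
13) 9500.0ms=19/2b +1500.0ms=3/2b
14) 11000.0ms=11b +500.0ms=1/2b
15) 11500.0ms=23/2b +500.0ms=1/2b
Σ=12b of 12 (60bpm 4/4) — PASS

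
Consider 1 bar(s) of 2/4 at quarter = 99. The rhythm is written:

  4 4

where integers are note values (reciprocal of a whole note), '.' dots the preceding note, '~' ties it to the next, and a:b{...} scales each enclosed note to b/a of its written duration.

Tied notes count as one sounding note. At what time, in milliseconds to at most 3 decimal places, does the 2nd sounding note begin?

1. 0.0ms @ 0 + 606.061ms (1)
2. 606.061ms @ 1 + 606.061ms (1)

note 2 onset = 1b = 606.061ms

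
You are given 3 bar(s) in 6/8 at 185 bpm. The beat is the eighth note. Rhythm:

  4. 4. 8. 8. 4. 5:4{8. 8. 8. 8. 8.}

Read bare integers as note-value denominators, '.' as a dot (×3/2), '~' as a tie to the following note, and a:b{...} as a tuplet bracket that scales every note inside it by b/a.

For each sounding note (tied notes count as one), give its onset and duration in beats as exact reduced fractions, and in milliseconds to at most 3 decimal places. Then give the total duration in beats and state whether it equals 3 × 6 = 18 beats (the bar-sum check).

1) 0.0ms=0b +972.973ms=3b
2) 972.973ms=3b +972.973ms=3b
3) 1945.946ms=6b +486.486ms=3/2b
4) 2432.432ms=15/2b +486.486ms=3/2b
5) 2918.919ms=9b +972.973ms=3b
6) 3891.892ms=12b +389.189ms=6/5b
7) 4281.081ms=66/5b +389.189ms=6/5b
8) 4670.27ms=72/5b +389.189ms=6/5b
9) 5059.459ms=78/5b +389.189ms=6/5b
10) 5448.649ms=84/5b +389.189ms=6/5b
Σ=18b of 18 (185bpm 6/8) — PASS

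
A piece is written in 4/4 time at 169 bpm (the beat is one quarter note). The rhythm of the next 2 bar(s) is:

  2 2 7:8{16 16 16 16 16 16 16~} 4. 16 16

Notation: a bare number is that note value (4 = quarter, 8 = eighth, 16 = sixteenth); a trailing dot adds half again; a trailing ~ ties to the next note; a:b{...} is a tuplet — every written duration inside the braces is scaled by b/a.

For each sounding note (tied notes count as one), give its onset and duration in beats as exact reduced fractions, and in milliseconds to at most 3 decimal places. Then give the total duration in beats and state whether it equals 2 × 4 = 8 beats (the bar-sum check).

1) 0.0ms=0b +710.059ms=2b
2) 710.059ms=2b +710.059ms=2b
3) 1420.118ms=4b +101.437ms=2/7b
4) 1521.555ms=30/7b +101.437ms=2/7b
5) 1622.992ms=32/7b +101.437ms=2/7b
6) 1724.429ms=34/7b +101.437ms=2/7b
7) 1825.866ms=36/7b +101.437ms=2/7b
8) 1927.303ms=38/7b +101.437ms=2/7b
9) 2028.74ms=40/7b +633.981ms=25/14b
10) 2662.722ms=15/2b +88.757ms=1/4b
11) 2751.479ms=31/4b +88.757ms=1/4b
Σ=8b of 8 (169bpm 4/4) — PASS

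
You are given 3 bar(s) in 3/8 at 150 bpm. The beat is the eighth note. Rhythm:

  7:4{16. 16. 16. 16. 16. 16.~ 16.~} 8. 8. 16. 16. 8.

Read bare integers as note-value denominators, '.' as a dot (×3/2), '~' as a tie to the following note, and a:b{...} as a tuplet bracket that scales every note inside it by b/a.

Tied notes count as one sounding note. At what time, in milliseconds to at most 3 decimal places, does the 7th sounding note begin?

note 7 onset = 9/2b = 1800.0ms

1. 0.0ms @ 0 + 171.429ms (3/7)
2. 171.429ms @ 3/7 + 171.429ms (3/7)
3. 342.857ms @ 6/7 + 171.429ms (3/7)
4. 514.286ms @ 9/7 + 171.429ms (3/7)
5. 685.714ms @ 12/7 + 171.429ms (3/7)
6. 857.143ms @ 15/7 + 942.857ms (33/14)
7. 1800.0ms @ 9/2 + 600.0ms (3/2)
8. 2400.0ms @ 6 + 300.0ms (3/4)
9. 2700.0ms @ 27/4 + 300.0ms (3/4)
10. 3000.0ms @ 15/2 + 600.0ms (3/2)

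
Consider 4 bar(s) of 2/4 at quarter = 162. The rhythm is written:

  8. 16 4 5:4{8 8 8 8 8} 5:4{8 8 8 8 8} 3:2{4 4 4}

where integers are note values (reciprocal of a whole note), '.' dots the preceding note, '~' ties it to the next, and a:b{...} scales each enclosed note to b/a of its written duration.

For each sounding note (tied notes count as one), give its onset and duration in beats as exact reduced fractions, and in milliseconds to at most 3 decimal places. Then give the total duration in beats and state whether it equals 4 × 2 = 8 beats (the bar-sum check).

1) 0.0ms=0b +277.778ms=3/4b
2) 277.778ms=3/4b +92.593ms=1/4b
3) 370.37ms=1b +370.37ms=1b
4) 740.741ms=2b +148.148ms=2/5b
5) 888.889ms=12/5b +148.148ms=2/5b
6) 1037.037ms=14/5b +148.148ms=2/5b
7) 1185.185ms=16/5b +148.148ms=2/5b
8) 1333.333ms=18/5b +148.148ms=2/5b
9) 1481.481ms=4b +148.148ms=2/5b
10) 1629.63ms=22/5b +148.148ms=2/5b
11) 1777.778ms=24/5b +148.148ms=2/5b
12) 1925.926ms=26/5b +148.148ms=2/5b
13) 2074.074ms=28/5b +148.148ms=2/5b
14) 2222.222ms=6b +246.914ms=2/3b
15) 2469.136ms=20/3b +246.914ms=2/3b
16) 2716.049ms=22/3b +246.914ms=2/3b
Σ=8b of 8 (162bpm 2/4) — PASS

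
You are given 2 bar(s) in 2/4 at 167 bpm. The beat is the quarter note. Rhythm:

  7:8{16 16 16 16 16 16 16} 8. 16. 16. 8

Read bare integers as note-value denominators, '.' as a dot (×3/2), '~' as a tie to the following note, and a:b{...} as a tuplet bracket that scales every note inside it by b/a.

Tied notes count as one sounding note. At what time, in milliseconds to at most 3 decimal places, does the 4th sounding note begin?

note 4 onset = 6/7b = 307.956ms

1. 0.0ms @ 0 + 102.652ms (2/7)
2. 102.652ms @ 2/7 + 102.652ms (2/7)
3. 205.304ms @ 4/7 + 102.652ms (2/7)
4. 307.956ms @ 6/7 + 102.652ms (2/7)
5. 410.607ms @ 8/7 + 102.652ms (2/7)
6. 513.259ms @ 10/7 + 102.652ms (2/7)
7. 615.911ms @ 12/7 + 102.652ms (2/7)
8. 718.563ms @ 2 + 269.461ms (3/4)
9. 988.024ms @ 11/4 + 134.731ms (3/8)
10. 1122.754ms @ 25/8 + 134.731ms (3/8)
11. 1257.485ms @ 7/2 + 179.641ms (1/2)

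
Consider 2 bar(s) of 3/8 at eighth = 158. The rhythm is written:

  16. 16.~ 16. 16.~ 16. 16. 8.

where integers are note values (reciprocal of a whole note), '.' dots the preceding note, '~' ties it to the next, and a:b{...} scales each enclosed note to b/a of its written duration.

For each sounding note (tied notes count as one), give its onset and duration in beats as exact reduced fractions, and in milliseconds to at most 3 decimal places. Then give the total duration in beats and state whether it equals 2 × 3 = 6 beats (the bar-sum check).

1) 0.0ms=0b +284.81ms=3/4b
2) 284.81ms=3/4b +569.62ms=3/2b
3) 854.43ms=9/4b +569.62ms=3/2b
4) 1424.051ms=15/4b +284.81ms=3/4b
5) 1708.861ms=9/2b +569.62ms=3/2b
Σ=6b of 6 (158bpm 3/8) — PASS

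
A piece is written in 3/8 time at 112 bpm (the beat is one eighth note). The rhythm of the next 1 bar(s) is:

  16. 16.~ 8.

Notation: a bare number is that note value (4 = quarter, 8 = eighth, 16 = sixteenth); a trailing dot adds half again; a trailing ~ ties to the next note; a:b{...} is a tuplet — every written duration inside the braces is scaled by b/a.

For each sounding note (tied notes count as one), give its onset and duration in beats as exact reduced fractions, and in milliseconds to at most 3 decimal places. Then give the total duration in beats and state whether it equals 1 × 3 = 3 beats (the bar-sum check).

1) 0.0ms=0b +401.786ms=3/4b
2) 401.786ms=3/4b +1205.357ms=9/4b
Σ=3b of 3 (112bpm 3/8) — PASS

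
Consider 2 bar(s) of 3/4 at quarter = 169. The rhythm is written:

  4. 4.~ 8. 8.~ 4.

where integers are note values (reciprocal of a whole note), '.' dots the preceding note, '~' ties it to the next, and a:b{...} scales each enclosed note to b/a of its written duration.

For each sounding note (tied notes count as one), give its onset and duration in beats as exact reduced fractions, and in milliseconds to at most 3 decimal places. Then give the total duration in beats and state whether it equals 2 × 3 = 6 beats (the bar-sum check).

1) 0.0ms=0b +532.544ms=3/2b
2) 532.544ms=3/2b +798.817ms=9/4b
3) 1331.361ms=15/4b +798.817ms=9/4b
Σ=6b of 6 (169bpm 3/4) — PASS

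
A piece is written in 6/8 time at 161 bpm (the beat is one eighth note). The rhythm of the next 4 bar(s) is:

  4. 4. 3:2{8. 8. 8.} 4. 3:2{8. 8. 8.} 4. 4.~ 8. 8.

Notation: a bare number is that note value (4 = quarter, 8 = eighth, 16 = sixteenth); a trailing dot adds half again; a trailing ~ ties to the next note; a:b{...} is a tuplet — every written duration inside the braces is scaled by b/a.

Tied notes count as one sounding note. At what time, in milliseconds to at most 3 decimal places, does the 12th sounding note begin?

1. 0.0ms @ 0 + 1118.012ms (3)
2. 1118.012ms @ 3 + 1118.012ms (3)
3. 2236.025ms @ 6 + 372.671ms (1)
4. 2608.696ms @ 7 + 372.671ms (1)
5. 2981.366ms @ 8 + 372.671ms (1)
6. 3354.037ms @ 9 + 1118.012ms (3)
7. 4472.05ms @ 12 + 372.671ms (1)
8. 4844.72ms @ 13 + 372.671ms (1)
9. 5217.391ms @ 14 + 372.671ms (1)
10. 5590.062ms @ 15 + 1118.012ms (3)
11. 6708.075ms @ 18 + 1677.019ms (9/2)
12. 8385.093ms @ 45/2 + 559.006ms (3/2)

note 12 onset = 45/2b = 8385.093ms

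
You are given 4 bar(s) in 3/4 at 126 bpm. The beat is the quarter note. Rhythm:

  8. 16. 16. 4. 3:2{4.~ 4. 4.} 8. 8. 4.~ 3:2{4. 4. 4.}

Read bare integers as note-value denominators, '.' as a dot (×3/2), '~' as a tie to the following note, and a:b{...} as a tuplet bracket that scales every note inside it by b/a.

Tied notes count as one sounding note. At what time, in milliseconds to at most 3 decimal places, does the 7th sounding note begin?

note 7 onset = 6b = 2857.143ms

1. 0.0ms @ 0 + 357.143ms (3/4)
2. 357.143ms @ 3/4 + 178.571ms (3/8)
3. 535.714ms @ 9/8 + 178.571ms (3/8)
4. 714.286ms @ 3/2 + 714.286ms (3/2)
5. 1428.571ms @ 3 + 952.381ms (2)
6. 2380.952ms @ 5 + 476.19ms (1)
7. 2857.143ms @ 6 + 357.143ms (3/4)
8. 3214.286ms @ 27/4 + 357.143ms (3/4)
9. 3571.429ms @ 15/2 + 1190.476ms (5/2)
10. 4761.905ms @ 10 + 476.19ms (1)
11. 5238.095ms @ 11 + 476.19ms (1)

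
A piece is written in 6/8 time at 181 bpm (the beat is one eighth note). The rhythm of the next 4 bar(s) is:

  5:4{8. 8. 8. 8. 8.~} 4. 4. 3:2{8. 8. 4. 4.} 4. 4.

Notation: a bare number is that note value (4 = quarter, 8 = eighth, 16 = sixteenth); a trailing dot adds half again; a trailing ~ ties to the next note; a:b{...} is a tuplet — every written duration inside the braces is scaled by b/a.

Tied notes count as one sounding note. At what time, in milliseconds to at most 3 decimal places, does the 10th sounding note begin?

note 10 onset = 16b = 5303.867ms

1. 0.0ms @ 0 + 397.79ms (6/5)
2. 397.79ms @ 6/5 + 397.79ms (6/5)
3. 795.58ms @ 12/5 + 397.79ms (6/5)
4. 1193.37ms @ 18/5 + 397.79ms (6/5)
5. 1591.16ms @ 24/5 + 1392.265ms (21/5)
6. 2983.425ms @ 9 + 994.475ms (3)
7. 3977.901ms @ 12 + 331.492ms (1)
8. 4309.392ms @ 13 + 331.492ms (1)
9. 4640.884ms @ 14 + 662.983ms (2)
10. 5303.867ms @ 16 + 662.983ms (2)
11. 5966.851ms @ 18 + 994.475ms (3)
12. 6961.326ms @ 21 + 994.475ms (3)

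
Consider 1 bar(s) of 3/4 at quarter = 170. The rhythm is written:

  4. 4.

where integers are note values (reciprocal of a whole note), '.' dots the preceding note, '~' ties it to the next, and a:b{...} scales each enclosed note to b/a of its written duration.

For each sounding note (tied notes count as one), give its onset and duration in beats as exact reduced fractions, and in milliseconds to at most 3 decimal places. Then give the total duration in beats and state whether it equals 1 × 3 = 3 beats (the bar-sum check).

1) 0.0ms=0b +529.412ms=3/2b
2) 529.412ms=3/2b +529.412ms=3/2b
Σ=3b of 3 (170bpm 3/4) — PASS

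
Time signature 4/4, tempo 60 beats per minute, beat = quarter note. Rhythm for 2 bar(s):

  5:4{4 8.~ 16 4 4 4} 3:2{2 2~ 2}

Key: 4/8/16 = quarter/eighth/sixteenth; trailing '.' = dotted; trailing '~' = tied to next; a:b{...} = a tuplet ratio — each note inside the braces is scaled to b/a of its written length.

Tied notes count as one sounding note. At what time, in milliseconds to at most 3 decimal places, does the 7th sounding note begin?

1. 0.0ms @ 0 + 800.0ms (4/5)
2. 800.0ms @ 4/5 + 800.0ms (4/5)
3. 1600.0ms @ 8/5 + 800.0ms (4/5)
4. 2400.0ms @ 12/5 + 800.0ms (4/5)
5. 3200.0ms @ 16/5 + 800.0ms (4/5)
6. 4000.0ms @ 4 + 1333.333ms (4/3)
7. 5333.333ms @ 16/3 + 2666.667ms (8/3)

note 7 onset = 16/3b = 5333.333ms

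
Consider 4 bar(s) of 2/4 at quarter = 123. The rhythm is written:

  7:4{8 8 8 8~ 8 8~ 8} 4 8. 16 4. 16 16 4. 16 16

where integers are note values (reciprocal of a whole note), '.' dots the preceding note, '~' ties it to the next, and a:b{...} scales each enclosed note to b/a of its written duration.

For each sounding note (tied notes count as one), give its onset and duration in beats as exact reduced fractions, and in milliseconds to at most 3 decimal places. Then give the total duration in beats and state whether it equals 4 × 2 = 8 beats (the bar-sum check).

1) 0.0ms=0b +139.373ms=2/7b
2) 139.373ms=2/7b +139.373ms=2/7b
3) 278.746ms=4/7b +139.373ms=2/7b
4) 418.118ms=6/7b +278.746ms=4/7b
5) 696.864ms=10/7b +278.746ms=4/7b
6) 975.61ms=2b +487.805ms=1b
7) 1463.415ms=3b +365.854ms=3/4b
8) 1829.268ms=15/4b +121.951ms=1/4b
9) 1951.22ms=4b +731.707ms=3/2b
10) 2682.927ms=11/2b +121.951ms=1/4b
11) 2804.878ms=23/4b +121.951ms=1/4b
12) 2926.829ms=6b +731.707ms=3/2b
13) 3658.537ms=15/2b +121.951ms=1/4b
14) 3780.488ms=31/4b +121.951ms=1/4b
Σ=8b of 8 (123bpm 2/4) — PASS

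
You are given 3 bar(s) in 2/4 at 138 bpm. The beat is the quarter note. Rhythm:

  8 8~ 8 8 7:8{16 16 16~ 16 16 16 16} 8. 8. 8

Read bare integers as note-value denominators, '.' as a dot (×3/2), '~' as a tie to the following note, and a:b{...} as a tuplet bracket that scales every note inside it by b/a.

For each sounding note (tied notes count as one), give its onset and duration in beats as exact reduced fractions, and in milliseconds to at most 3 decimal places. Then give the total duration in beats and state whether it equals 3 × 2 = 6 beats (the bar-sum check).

1) 0.0ms=0b +217.391ms=1/2b
2) 217.391ms=1/2b +434.783ms=1b
3) 652.174ms=3/2b +217.391ms=1/2b
4) 869.565ms=2b +124.224ms=2/7b
5) 993.789ms=16/7b +124.224ms=2/7b
6) 1118.012ms=18/7b +248.447ms=4/7b
7) 1366.46ms=22/7b +124.224ms=2/7b
8) 1490.683ms=24/7b +124.224ms=2/7b
9) 1614.907ms=26/7b +124.224ms=2/7b
10) 1739.13ms=4b +326.087ms=3/4b
11) 2065.217ms=19/4b +326.087ms=3/4b
12) 2391.304ms=11/2b +217.391ms=1/2b
Σ=6b of 6 (138bpm 2/4) — PASS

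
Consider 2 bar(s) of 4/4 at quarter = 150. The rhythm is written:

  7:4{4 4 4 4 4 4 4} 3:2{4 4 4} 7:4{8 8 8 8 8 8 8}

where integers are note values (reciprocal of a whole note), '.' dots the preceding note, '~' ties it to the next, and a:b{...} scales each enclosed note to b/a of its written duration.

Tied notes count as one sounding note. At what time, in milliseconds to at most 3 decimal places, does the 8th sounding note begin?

note 8 onset = 4b = 1600.0ms

1. 0.0ms @ 0 + 228.571ms (4/7)
2. 228.571ms @ 4/7 + 228.571ms (4/7)
3. 457.143ms @ 8/7 + 228.571ms (4/7)
4. 685.714ms @ 12/7 + 228.571ms (4/7)
5. 914.286ms @ 16/7 + 228.571ms (4/7)
6. 1142.857ms @ 20/7 + 228.571ms (4/7)
7. 1371.429ms @ 24/7 + 228.571ms (4/7)
8. 1600.0ms @ 4 + 266.667ms (2/3)
9. 1866.667ms @ 14/3 + 266.667ms (2/3)
10. 2133.333ms @ 16/3 + 266.667ms (2/3)
11. 2400.0ms @ 6 + 114.286ms (2/7)
12. 2514.286ms @ 44/7 + 114.286ms (2/7)
13. 2628.571ms @ 46/7 + 114.286ms (2/7)
14. 2742.857ms @ 48/7 + 114.286ms (2/7)
15. 2857.143ms @ 50/7 + 114.286ms (2/7)
16. 2971.429ms @ 52/7 + 114.286ms (2/7)
17. 3085.714ms @ 54/7 + 114.286ms (2/7)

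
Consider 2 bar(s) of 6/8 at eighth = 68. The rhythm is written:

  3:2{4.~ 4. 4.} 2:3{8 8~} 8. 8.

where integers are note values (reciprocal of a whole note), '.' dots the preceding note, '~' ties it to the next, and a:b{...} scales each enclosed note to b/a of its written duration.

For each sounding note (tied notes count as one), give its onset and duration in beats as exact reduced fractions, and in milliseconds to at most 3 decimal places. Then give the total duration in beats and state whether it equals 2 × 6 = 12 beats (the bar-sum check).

1) 0.0ms=0b +3529.412ms=4b
2) 3529.412ms=4b +1764.706ms=2b
3) 5294.118ms=6b +1323.529ms=3/2b
4) 6617.647ms=15/2b +2647.059ms=3b
5) 9264.706ms=21/2b +1323.529ms=3/2b
Σ=12b of 12 (68bpm 6/8) — PASS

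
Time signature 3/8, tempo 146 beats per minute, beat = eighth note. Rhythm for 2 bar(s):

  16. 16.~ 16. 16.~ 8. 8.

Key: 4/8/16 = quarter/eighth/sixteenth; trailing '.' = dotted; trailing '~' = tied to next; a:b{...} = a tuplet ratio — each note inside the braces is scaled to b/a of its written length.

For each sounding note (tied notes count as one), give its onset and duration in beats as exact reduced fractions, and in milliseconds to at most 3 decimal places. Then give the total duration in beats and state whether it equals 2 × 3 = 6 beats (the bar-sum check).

1) 0.0ms=0b +308.219ms=3/4b
2) 308.219ms=3/4b +616.438ms=3/2b
3) 924.658ms=9/4b +924.658ms=9/4b
4) 1849.315ms=9/2b +616.438ms=3/2b
Σ=6b of 6 (146bpm 3/8) — PASS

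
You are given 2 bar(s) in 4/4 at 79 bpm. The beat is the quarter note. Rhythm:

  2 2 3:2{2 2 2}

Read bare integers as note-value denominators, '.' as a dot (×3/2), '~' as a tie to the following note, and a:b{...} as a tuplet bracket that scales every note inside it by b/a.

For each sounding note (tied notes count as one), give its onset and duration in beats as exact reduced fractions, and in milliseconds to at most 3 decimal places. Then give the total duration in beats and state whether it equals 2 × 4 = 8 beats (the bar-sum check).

1) 0.0ms=0b +1518.987ms=2b
2) 1518.987ms=2b +1518.987ms=2b
3) 3037.975ms=4b +1012.658ms=4/3b
4) 4050.633ms=16/3b +1012.658ms=4/3b
5) 5063.291ms=20/3b +1012.658ms=4/3b
Σ=8b of 8 (79bpm 4/4) — PASS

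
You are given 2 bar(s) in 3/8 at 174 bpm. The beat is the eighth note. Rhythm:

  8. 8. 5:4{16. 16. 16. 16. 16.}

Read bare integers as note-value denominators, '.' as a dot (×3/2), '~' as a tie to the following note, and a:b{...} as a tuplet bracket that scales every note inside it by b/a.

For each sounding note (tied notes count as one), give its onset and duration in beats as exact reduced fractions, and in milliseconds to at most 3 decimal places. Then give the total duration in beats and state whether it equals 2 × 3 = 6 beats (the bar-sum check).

1) 0.0ms=0b +517.241ms=3/2b
2) 517.241ms=3/2b +517.241ms=3/2b
3) 1034.483ms=3b +206.897ms=3/5b
4) 1241.379ms=18/5b +206.897ms=3/5b
5) 1448.276ms=21/5b +206.897ms=3/5b
6) 1655.172ms=24/5b +206.897ms=3/5b
7) 1862.069ms=27/5b +206.897ms=3/5b
Σ=6b of 6 (174bpm 3/8) — PASS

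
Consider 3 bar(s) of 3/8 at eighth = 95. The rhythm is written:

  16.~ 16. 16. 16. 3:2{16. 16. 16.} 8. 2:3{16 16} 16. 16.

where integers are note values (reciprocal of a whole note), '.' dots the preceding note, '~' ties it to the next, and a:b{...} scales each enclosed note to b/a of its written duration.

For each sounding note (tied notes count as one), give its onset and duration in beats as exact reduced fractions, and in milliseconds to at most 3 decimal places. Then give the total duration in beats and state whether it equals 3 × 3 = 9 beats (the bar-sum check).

1) 0.0ms=0b +947.368ms=3/2b
2) 947.368ms=3/2b +473.684ms=3/4b
3) 1421.053ms=9/4b +473.684ms=3/4b
4) 1894.737ms=3b +315.789ms=1/2b
5) 2210.526ms=7/2b +315.789ms=1/2b
6) 2526.316ms=4b +315.789ms=1/2b
7) 2842.105ms=9/2b +947.368ms=3/2b
8) 3789.474ms=6b +473.684ms=3/4b
9) 4263.158ms=27/4b +473.684ms=3/4b
10) 4736.842ms=15/2b +473.684ms=3/4b
11) 5210.526ms=33/4b +473.684ms=3/4b
Σ=9b of 9 (95bpm 3/8) — PASS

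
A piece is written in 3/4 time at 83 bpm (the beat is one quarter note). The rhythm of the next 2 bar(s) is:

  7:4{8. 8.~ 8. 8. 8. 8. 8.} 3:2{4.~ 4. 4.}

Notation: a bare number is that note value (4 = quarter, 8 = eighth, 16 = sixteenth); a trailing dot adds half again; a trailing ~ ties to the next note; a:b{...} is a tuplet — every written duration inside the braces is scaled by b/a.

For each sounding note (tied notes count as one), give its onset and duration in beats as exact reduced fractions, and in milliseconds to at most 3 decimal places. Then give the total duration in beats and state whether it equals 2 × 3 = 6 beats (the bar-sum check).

1) 0.0ms=0b +309.811ms=3/7b
2) 309.811ms=3/7b +619.621ms=6/7b
3) 929.432ms=9/7b +309.811ms=3/7b
4) 1239.243ms=12/7b +309.811ms=3/7b
5) 1549.053ms=15/7b +309.811ms=3/7b
6) 1858.864ms=18/7b +309.811ms=3/7b
7) 2168.675ms=3b +1445.783ms=2b
8) 3614.458ms=5b +722.892ms=1b
Σ=6b of 6 (83bpm 3/4) — PASS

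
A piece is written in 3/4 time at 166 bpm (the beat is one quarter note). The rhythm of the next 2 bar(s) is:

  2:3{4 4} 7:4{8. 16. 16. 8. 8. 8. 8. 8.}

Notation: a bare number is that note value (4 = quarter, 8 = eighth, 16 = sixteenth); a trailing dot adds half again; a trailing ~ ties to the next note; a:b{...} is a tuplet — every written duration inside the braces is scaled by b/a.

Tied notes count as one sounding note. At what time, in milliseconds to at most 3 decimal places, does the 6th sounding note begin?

note 6 onset = 27/7b = 1394.148ms

1. 0.0ms @ 0 + 542.169ms (3/2)
2. 542.169ms @ 3/2 + 542.169ms (3/2)
3. 1084.337ms @ 3 + 154.905ms (3/7)
4. 1239.243ms @ 24/7 + 77.453ms (3/14)
5. 1316.695ms @ 51/14 + 77.453ms (3/14)
6. 1394.148ms @ 27/7 + 154.905ms (3/7)
7. 1549.053ms @ 30/7 + 154.905ms (3/7)
8. 1703.959ms @ 33/7 + 154.905ms (3/7)
9. 1858.864ms @ 36/7 + 154.905ms (3/7)
10. 2013.769ms @ 39/7 + 154.905ms (3/7)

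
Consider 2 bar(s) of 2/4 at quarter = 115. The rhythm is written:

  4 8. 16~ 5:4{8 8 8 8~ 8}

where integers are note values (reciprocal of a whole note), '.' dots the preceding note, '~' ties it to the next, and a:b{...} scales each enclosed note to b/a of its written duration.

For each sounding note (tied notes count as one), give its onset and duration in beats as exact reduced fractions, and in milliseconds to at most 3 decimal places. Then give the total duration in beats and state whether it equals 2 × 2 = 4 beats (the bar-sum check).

1) 0.0ms=0b +521.739ms=1b
2) 521.739ms=1b +391.304ms=3/4b
3) 913.043ms=7/4b +339.13ms=13/20b
4) 1252.174ms=12/5b +208.696ms=2/5b
5) 1460.87ms=14/5b +208.696ms=2/5b
6) 1669.565ms=16/5b +417.391ms=4/5b
Σ=4b of 4 (115bpm 2/4) — PASS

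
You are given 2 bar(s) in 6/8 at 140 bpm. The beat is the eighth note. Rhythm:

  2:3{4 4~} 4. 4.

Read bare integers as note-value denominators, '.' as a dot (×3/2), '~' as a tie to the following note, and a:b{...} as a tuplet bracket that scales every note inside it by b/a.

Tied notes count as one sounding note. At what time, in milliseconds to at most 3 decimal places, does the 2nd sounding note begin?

note 2 onset = 3b = 1285.714ms

1. 0.0ms @ 0 + 1285.714ms (3)
2. 1285.714ms @ 3 + 2571.429ms (6)
3. 3857.143ms @ 9 + 1285.714ms (3)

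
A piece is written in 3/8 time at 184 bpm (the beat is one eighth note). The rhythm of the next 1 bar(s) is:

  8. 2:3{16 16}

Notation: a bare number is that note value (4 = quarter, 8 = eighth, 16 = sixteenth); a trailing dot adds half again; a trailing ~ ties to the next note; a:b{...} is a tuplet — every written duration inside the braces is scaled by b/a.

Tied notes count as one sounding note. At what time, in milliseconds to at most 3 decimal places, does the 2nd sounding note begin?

1. 0.0ms @ 0 + 489.13ms (3/2)
2. 489.13ms @ 3/2 + 244.565ms (3/4)
3. 733.696ms @ 9/4 + 244.565ms (3/4)

note 2 onset = 3/2b = 489.13ms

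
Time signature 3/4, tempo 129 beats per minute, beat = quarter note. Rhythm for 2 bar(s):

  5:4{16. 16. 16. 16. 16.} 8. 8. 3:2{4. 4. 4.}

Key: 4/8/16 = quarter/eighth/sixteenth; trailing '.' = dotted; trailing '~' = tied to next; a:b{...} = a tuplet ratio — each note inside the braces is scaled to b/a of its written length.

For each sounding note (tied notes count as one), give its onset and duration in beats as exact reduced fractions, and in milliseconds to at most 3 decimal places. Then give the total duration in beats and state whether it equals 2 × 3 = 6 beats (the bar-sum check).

1) 0.0ms=0b +139.535ms=3/10b
2) 139.535ms=3/10b +139.535ms=3/10b
3) 279.07ms=3/5b +139.535ms=3/10b
4) 418.605ms=9/10b +139.535ms=3/10b
5) 558.14ms=6/5b +139.535ms=3/10b
6) 697.674ms=3/2b +348.837ms=3/4b
7) 1046.512ms=9/4b +348.837ms=3/4b
8) 1395.349ms=3b +465.116ms=1b
9) 1860.465ms=4b +465.116ms=1b
10) 2325.581ms=5b +465.116ms=1b
Σ=6b of 6 (129bpm 3/4) — PASS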